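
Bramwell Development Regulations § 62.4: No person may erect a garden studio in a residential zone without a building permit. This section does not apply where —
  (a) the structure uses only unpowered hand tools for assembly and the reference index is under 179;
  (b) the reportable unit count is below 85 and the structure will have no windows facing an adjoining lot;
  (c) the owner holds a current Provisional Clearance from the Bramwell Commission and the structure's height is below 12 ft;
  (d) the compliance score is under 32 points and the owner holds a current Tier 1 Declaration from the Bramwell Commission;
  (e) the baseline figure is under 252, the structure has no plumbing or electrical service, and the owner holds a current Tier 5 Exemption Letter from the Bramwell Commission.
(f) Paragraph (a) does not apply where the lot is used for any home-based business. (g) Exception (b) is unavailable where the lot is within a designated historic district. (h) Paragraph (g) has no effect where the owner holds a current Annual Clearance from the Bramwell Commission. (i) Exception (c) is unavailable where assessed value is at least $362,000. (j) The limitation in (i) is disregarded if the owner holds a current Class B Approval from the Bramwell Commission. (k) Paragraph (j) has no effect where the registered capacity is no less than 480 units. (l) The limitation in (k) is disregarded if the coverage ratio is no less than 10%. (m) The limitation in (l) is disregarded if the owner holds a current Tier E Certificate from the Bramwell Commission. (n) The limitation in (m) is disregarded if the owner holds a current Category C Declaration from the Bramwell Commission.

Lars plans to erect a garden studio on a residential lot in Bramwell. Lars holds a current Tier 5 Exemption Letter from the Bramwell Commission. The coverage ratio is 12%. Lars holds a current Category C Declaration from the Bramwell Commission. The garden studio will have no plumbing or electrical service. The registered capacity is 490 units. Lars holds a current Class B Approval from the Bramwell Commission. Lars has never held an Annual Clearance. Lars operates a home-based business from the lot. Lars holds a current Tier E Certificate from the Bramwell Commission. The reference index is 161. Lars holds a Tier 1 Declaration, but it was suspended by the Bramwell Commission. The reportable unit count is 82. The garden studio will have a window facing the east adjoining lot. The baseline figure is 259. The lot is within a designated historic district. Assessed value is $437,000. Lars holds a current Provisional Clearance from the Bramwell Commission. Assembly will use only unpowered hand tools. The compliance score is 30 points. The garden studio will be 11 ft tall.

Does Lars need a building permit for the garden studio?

Exception (a)'s conditions are all satisfied: assembly uses only hand tools; the reference index is 161, under the 179 limit. But applying paragraph (f): (f) operates against (a): a home-based business operates on the lot. Exception (a) does not apply.
Exception (b) fails — a window faces an adjoining lot.
Exception (c): a current Provisional Clearance is held; the structure's height is 11 ft, below the 12 ft limit — every condition holds. Applying paragraphs (i)–(n): (i) is engaged (assessed value is $437,000, meeting the $362,000 threshold), but is displaced by (j): (j) operates against (i): a current Class B Approval is held. (k) applies (the registered capacity is 490 units, meeting the 480 units threshold), but is itself disapplied by (l): (l) applies — the coverage ratio is 12%, meeting the 10% threshold. (m) would limit (l) — a current Tier E Certificate is held — but (n) sets (m) aside: (n) operates against (m): a current Category C Declaration is held. Exception (c) stands.
Exception (d) requires that the owner holds a current Tier 1 Declaration from the Bramwell Commission; but the Tier 1 Declaration is not current, so (d) is unavailable.
Exception (e) requires that the baseline figure is under 252; but the baseline figure is 259, not under 252, so (e) is unavailable.

No — exception (c) applies; Lars does not need a building permit.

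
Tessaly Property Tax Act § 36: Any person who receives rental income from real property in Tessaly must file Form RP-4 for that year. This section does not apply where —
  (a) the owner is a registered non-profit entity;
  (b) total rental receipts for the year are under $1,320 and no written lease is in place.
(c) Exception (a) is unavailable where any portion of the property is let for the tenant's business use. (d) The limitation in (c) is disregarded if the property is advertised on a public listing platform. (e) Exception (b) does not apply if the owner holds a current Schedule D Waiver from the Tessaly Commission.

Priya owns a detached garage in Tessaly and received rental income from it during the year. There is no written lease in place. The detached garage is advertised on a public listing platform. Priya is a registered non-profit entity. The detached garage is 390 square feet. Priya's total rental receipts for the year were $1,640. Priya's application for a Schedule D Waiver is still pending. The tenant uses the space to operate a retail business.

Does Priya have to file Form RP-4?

No — exception (a) applies; Priya is not required to file Form RP-4.

Exception (a) is satisfied on its face — Priya is a registered non-profit. As to paragraphs (c)–(d): (c) is engaged (the space is let for business use), but is overridden by (d): (d) is triggered — the property is publicly advertised. So (a) applies.
Exception (b) fails — total rental receipts for the year are $1,640, not under $1,320.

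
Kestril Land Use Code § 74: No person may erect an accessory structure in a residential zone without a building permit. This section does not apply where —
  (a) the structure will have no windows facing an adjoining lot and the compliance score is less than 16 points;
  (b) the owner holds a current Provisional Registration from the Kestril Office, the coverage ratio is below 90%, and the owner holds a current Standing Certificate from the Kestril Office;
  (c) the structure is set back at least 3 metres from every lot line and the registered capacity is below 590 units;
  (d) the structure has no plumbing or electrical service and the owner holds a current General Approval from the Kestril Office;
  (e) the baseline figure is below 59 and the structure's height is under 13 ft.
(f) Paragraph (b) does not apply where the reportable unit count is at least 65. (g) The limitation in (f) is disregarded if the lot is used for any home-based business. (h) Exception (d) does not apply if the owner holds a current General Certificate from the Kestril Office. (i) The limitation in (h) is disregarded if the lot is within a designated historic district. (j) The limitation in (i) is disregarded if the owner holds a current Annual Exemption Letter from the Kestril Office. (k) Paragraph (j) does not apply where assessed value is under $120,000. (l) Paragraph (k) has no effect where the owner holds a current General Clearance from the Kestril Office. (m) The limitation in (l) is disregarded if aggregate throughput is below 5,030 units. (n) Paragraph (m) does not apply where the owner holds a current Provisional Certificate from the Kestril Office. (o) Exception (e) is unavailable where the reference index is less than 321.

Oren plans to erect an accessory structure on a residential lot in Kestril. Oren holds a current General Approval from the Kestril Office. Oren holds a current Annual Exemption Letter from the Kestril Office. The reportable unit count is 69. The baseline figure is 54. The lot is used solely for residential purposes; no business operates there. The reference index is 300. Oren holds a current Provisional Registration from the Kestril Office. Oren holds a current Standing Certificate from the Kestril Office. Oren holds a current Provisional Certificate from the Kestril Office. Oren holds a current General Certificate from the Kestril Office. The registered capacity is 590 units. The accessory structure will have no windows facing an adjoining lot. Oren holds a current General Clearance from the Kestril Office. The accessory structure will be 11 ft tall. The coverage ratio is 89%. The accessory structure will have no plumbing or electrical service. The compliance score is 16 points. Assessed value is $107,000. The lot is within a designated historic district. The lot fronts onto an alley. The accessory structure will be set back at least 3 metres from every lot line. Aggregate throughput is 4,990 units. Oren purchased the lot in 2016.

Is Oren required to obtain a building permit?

Exception (a) fails — the compliance score is 16 points, not less than 16 points.
Exception (b): a current Provisional Registration is held; the coverage ratio is 89%, below the 90% limit; a current Standing Certificate is held — every condition holds. Turning to paragraphs (f)–(g): (f) operates against (b): the reportable unit count is 69, meeting the 65 threshold. (g) does not operate here (the lot is solely residential), so (f) stands. So (b) is unavailable.
Exception (c) requires that the registered capacity is below 590 units; but the registered capacity is 590 units, not below 590 units, so (c) is unavailable.
Exception (d): there is no plumbing or electrical service; a current General Approval is held — every condition holds. However, paragraphs (h)–(n) must be considered: (h) operates — a current General Certificate is held. (i) would limit (h) — the lot is in a historic district — but (j) sets (i) aside: (j) applies — a current Annual Exemption Letter is held. (k) operates (assessed value is $107,000, under the $120,000 limit), but is displaced by (l): (l) operates against (k): a current General Clearance is held. (m) operates (aggregate throughput is 4,990 units, below the 5,030 units limit), but is displaced by (n): (n) applies — a current Provisional Certificate is held. So (d) is unavailable.
All of (e)'s requirements are met (the baseline figure is 54, below the 59 limit; the structure's height is 11 ft, under the 13 ft limit). However, paragraph (o) must be considered: (o) applies — the reference index is 300, less than the 321 limit. Exception (e) does not apply.
No exception displaces § 74.

Yes — Oren must obtain a building permit.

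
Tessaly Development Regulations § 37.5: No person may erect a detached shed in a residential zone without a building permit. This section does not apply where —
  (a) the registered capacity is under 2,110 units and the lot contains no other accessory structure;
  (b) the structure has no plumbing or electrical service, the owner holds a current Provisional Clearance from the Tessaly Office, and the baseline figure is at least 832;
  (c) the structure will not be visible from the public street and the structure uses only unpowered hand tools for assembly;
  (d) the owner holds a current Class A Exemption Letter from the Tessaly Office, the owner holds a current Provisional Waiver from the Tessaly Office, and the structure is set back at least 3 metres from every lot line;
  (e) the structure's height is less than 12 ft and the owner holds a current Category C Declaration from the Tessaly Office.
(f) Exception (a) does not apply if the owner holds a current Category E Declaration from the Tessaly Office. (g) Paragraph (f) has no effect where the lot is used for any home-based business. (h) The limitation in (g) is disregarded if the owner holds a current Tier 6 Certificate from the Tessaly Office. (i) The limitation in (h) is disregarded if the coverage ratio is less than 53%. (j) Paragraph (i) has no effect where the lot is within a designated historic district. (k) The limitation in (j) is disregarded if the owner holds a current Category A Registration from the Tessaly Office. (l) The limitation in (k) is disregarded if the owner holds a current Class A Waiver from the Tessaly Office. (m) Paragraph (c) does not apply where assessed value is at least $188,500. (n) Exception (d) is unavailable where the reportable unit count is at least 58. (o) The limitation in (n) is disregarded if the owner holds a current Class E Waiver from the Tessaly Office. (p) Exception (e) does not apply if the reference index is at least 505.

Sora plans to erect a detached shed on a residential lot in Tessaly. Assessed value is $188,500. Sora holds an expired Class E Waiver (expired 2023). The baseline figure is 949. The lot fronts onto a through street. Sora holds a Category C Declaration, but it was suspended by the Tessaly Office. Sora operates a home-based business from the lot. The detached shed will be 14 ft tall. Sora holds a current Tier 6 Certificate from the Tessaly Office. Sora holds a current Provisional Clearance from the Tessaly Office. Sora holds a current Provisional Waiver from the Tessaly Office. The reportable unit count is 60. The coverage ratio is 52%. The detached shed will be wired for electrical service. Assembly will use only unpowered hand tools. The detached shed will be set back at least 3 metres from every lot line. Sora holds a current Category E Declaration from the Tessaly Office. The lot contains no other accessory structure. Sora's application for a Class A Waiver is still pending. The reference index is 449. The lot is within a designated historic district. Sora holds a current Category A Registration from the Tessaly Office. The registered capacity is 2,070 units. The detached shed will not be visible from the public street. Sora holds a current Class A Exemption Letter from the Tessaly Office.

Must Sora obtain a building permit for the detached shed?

Exception (a)'s conditions are all satisfied: the registered capacity is 2,070 units, under the 2,110 units limit; the lot has no other accessory structure. Applying paragraphs (f)–(l): (f) would limit (a) — a current Category E Declaration is held — but (g) sets (f) aside: (g) operates against (f): a home-based business operates on the lot. (h) would limit (g) — a current Tier 6 Certificate is held — but (i) sets (h) aside: (i) operates — the coverage ratio is 52%, less than the 53% limit. (j) operates (the lot is in a historic district), but is itself disapplied by (k): (k) operates against (j): a current Category A Registration is held. (l), which would lift (k), is not engaged — there is no Class A Waiver in force. Exception (a) stands.
Exception (b) requires that the structure has no plumbing or electrical service; but electrical service is planned, so (b) is unavailable.
Exception (c): the structure will not be visible from the street; assembly uses only hand tools — every condition holds. Turning to paragraph (m): (m) is engaged — assessed value is $188,500, meeting the $188,500 threshold. So (c) is unavailable.
Exception (d): a current Class A Exemption Letter is held; a current Provisional Waiver is held; the setback is at least 3 m on every side — every condition holds. Turning to paragraphs (n)–(o): (n) operates against (d): the reportable unit count is 60, meeting the 58 threshold. (o), which would lift (n), is not triggered — there is no Class E Waiver in force. (d) is therefore removed.
Exception (e) requires that the structure's height is less than 12 ft; but the structure's height is 14 ft, not less than 12 ft, so (e) is unavailable.

No — exception (a) applies; Sora does not need a building permit.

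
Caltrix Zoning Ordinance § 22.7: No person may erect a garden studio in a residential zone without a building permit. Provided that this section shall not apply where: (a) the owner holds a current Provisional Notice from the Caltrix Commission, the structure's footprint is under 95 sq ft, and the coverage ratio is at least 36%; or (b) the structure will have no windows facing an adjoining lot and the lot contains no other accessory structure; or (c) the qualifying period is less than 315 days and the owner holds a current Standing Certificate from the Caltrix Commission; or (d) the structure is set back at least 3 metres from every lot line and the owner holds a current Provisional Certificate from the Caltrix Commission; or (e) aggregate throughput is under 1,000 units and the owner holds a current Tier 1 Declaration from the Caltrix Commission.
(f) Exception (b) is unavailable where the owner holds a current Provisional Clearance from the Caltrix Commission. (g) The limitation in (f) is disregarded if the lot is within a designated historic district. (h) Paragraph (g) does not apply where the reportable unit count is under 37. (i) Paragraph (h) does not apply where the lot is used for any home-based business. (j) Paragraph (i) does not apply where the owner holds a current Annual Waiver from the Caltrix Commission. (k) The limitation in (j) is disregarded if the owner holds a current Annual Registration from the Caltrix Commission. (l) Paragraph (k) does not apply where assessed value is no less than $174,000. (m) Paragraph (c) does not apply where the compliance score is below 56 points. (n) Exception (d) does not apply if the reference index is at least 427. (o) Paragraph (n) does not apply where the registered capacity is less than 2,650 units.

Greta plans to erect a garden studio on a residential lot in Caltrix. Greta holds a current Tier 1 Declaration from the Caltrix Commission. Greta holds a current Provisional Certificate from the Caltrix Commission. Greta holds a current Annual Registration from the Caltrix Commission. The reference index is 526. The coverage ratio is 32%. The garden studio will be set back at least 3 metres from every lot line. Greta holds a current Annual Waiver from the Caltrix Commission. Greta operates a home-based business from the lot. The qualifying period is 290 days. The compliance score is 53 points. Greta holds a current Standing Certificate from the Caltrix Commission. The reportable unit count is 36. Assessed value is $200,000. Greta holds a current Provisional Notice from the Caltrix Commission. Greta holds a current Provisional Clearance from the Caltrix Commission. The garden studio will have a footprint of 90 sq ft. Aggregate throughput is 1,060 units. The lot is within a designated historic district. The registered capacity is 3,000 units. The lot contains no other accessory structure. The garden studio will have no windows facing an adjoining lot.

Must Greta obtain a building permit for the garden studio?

Exception (a) requires that the coverage ratio is at least 36%; but the coverage ratio is 32%, short of 36%, so (a) is unavailable.
All of (b)'s requirements are met (no windows face an adjoining lot; the lot has no other accessory structure). But: (f) operates against (b): a current Provisional Clearance is held. (g) applies (the lot is in a historic district), but is set aside by (h): (h) is engaged — the reportable unit count is 36, under the 37 limit. (i) operates (a home-based business operates on the lot), but is itself disapplied by (j): (j) operates against (i): a current Annual Waiver is held. (k) would limit (j) — a current Annual Registration is held — but (l) sets (k) aside: (l) is engaged — assessed value is $200,000, meeting the $174,000 threshold. (b) is therefore removed.
Exception (c) is satisfied on its face — the qualifying period is 290 days, less than the 315 days limit; a current Standing Certificate is held. Turning to paragraph (m): (m) is triggered — the compliance score is 53 points, below the 56 points limit. (c) is therefore removed.
Exception (d)'s conditions are all satisfied: the setback is at least 3 m on every side; a current Provisional Certificate is held. Turning to paragraphs (n)–(o): (n) operates against (d): the reference index is 526, meeting the 427 threshold. (o) is not engaged (the registered capacity is 3,000 units, not less than 2,650 units), so (n) stands. So (d) is unavailable.
Exception (e) fails — aggregate throughput is 1,060 units, not under 1,000 units.
No exception applies. The general rule governs.

Yes — Greta must obtain a building permit.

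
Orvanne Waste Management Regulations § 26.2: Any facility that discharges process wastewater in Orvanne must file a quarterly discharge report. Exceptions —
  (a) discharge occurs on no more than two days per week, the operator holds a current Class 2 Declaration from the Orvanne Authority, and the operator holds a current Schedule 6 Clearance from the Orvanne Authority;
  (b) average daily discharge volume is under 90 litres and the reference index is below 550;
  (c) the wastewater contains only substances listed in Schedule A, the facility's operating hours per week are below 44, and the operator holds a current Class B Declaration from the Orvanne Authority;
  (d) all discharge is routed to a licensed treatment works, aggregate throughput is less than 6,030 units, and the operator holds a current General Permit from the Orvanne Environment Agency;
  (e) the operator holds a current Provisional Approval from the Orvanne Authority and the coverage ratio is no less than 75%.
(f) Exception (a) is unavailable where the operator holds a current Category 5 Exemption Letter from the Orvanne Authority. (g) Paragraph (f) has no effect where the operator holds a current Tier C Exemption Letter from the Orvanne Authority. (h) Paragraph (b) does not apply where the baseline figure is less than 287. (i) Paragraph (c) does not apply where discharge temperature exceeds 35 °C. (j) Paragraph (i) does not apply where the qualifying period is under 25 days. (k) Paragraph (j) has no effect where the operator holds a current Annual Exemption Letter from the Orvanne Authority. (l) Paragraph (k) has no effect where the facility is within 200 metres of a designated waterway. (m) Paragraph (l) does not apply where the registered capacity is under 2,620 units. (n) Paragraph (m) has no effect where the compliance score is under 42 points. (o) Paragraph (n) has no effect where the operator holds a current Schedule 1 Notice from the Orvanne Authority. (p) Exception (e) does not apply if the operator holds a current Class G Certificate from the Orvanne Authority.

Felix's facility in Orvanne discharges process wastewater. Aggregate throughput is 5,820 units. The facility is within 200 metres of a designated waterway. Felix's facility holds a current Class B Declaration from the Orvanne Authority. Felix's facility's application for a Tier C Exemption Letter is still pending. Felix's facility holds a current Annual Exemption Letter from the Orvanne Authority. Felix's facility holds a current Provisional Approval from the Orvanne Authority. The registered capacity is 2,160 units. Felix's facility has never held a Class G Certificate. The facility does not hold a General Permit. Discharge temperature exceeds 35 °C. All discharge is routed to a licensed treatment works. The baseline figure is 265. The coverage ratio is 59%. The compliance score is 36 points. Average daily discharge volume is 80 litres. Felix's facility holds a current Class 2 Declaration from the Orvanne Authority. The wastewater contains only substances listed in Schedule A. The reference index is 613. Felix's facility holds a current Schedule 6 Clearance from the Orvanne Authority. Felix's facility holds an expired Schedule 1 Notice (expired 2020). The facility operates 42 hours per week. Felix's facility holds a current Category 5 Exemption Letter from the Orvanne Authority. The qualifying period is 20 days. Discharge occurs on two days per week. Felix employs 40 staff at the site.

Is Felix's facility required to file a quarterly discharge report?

Exception (a)'s conditions are all satisfied: discharge occurs on no more than two days per week; a current Class 2 Declaration is held; a current Schedule 6 Clearance is held. Turning to paragraphs (f)–(g): (f) is triggered — a current Category 5 Exemption Letter is held. (g) is not triggered (no current Tier C Exemption Letter is held), so (f) stands. (a) is therefore removed.
Exception (b) fails — the reference index is 613, not below 550.
All of (c)'s requirements are met (the wastewater is Schedule-A-only; the facility's operating hours per week are 42, below the 44 limit; a current Class B Declaration is held). Under paragraphs (i)–(o): (i) would limit (c) — discharge temperature exceeds 35 °C — but (j) sets (i) aside: (j) operates against (i): the qualifying period is 20 days, under the 25 days limit. (k) is engaged (a current Annual Exemption Letter is held), but is displaced by (l): (l) is triggered — the facility is within 200 m of a designated waterway. (m) would limit (l) — the registered capacity is 2,160 units, under the 2,620 units limit — but (n) sets (m) aside: (n) operates against (m): the compliance score is 36 points, under the 42 points limit. (o) does not operate here (the Schedule 1 Notice is not current), so (n) stands. So (c) applies.
Exception (d) requires that the operator holds a current General Permit from the Orvanne Environment Agency; but no General Permit is held, so (d) is unavailable.
Exception (e) requires that the coverage ratio is no less than 75%; but the coverage ratio is 59%, short of 75%, so (e) is unavailable.

No — exception (c) applies; Felix's facility is not required to file a quarterly discharge report.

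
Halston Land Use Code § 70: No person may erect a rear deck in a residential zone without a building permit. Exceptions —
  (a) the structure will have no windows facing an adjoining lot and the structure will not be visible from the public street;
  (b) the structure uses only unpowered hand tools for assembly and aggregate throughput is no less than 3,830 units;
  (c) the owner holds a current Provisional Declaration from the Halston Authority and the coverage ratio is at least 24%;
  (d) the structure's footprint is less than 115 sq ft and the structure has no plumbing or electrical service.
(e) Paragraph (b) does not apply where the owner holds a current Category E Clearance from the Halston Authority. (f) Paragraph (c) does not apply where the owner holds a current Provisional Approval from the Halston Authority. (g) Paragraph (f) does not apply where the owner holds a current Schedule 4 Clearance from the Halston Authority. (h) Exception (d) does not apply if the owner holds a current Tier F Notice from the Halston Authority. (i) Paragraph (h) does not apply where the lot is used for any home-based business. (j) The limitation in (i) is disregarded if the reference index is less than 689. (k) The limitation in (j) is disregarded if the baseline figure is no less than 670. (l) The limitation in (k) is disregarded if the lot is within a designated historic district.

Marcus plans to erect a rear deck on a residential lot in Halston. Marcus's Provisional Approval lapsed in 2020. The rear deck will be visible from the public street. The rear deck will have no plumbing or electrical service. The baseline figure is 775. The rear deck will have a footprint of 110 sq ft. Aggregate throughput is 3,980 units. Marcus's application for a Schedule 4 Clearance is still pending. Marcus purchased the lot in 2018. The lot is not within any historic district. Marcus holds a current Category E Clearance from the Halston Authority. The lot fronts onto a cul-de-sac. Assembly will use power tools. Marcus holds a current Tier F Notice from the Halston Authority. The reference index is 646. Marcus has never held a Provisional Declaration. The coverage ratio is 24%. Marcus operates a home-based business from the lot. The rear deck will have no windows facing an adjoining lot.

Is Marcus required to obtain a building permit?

Exception (a) does not apply: the structure will be visible from the street.
Exception (b) does not apply: assembly uses power tools.
Exception (c) requires that the owner holds a current Provisional Declaration from the Halston Authority; but there is no Provisional Declaration in force, so (c) is unavailable.
Exception (d): the structure's footprint is 110 sq ft, less than the 115 sq ft limit; there is no plumbing or electrical service — every condition holds. Under paragraphs (h)–(l): (h) is engaged (a current Tier F Notice is held), but is displaced by (i): (i) operates — a home-based business operates on the lot. (j) applies (the reference index is 646, less than the 689 limit), but yields to (k): (k) is engaged — the baseline figure is 775, meeting the 670 threshold. (l), which would lift (k), does not operate here — the lot is not in a historic district. Exception (d) stands.

No — exception (d) applies; Marcus does not need a building permit.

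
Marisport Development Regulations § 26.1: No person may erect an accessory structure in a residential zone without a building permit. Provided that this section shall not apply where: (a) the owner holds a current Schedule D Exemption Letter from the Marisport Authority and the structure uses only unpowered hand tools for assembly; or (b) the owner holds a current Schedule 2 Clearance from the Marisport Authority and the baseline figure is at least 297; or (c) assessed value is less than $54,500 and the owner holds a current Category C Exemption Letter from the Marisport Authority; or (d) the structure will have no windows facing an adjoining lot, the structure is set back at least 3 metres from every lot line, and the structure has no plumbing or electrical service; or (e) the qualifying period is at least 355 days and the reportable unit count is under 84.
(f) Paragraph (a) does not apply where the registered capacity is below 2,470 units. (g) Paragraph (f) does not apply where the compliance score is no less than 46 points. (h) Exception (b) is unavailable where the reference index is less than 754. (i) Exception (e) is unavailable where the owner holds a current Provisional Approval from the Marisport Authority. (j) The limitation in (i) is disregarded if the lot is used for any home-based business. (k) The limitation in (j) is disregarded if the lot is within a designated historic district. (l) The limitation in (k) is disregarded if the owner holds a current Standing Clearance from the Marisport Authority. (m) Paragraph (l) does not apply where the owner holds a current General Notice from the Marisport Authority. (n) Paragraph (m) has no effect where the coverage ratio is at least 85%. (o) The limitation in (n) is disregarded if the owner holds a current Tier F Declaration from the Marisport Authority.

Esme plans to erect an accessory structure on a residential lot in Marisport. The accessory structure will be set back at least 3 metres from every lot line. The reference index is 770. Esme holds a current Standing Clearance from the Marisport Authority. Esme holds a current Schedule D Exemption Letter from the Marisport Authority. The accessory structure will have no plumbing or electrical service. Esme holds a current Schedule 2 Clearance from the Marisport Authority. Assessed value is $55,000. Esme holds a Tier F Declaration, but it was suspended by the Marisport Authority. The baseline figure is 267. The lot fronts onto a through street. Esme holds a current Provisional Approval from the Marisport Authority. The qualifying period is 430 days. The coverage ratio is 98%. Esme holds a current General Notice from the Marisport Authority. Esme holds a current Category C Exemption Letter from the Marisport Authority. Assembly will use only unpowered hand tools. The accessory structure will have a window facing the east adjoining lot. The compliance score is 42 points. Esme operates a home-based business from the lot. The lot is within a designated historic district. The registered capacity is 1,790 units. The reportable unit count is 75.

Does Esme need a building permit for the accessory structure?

No — exception (e) applies; Esme does not need a building permit.

Exception (a)'s conditions are all satisfied: a current Schedule D Exemption Letter is held; assembly uses only hand tools. But applying paragraphs (f)–(g): (f) operates against (a): the registered capacity is 1,790 units, below the 2,470 units limit. (g), which would lift (f), is not engaged — the compliance score is 42 points, short of 46 points. Exception (a) does not apply.
Exception (b) fails — the baseline figure is 267, short of 297.
Exception (c) fails — assessed value is $55,000, not less than $54,500.
Exception (d) requires that the structure will have no windows facing an adjoining lot; but a window faces an adjoining lot, so (d) is unavailable.
All of (e)'s requirements are met (the qualifying period is 430 days, meeting the 355 days threshold; the reportable unit count is 75, under the 84 limit). As to paragraphs (i)–(o): (i) is triggered (a current Provisional Approval is held), but is displaced by (j): (j) operates against (i): a home-based business operates on the lot. (k) operates (the lot is in a historic district), but is itself disapplied by (l): (l) applies — a current Standing Clearance is held. (m) is engaged (a current General Notice is held), but is set aside by (n): (n) operates against (m): the coverage ratio is 98%, meeting the 85% threshold. (o), which would lift (n), is not triggered — no current Tier F Declaration is held. (e) remains available.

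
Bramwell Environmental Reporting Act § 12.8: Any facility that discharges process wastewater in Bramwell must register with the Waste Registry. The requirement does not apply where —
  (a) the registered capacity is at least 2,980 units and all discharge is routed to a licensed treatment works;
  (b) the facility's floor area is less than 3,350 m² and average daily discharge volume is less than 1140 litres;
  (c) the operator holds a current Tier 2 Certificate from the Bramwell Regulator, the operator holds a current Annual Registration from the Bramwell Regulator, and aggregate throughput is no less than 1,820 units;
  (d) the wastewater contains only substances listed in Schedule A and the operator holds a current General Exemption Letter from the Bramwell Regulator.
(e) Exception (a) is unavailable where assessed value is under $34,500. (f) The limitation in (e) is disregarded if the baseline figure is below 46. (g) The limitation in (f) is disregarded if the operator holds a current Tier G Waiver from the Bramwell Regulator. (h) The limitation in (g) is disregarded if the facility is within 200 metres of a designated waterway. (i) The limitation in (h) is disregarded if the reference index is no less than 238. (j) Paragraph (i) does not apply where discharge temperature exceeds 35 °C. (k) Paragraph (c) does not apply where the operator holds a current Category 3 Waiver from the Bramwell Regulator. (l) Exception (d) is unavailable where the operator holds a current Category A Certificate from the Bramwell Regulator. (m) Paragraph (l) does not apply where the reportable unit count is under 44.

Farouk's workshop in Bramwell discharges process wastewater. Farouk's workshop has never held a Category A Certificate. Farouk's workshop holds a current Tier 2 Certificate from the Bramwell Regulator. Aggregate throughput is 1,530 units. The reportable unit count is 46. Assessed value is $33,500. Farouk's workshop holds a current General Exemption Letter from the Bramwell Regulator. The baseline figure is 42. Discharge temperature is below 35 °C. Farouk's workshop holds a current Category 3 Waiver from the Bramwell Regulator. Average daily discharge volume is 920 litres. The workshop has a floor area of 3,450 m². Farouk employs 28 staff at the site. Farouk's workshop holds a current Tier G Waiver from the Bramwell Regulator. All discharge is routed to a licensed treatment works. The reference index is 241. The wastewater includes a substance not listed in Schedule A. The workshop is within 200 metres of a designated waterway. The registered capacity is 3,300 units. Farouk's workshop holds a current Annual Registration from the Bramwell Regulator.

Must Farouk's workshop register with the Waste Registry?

Yes — Farouk's workshop must register with the Waste Registry.

All of (a)'s requirements are met (the registered capacity is 3,300 units, meeting the 2,980 units threshold; discharge is routed to a licensed treatment works). However, paragraphs (e)–(j) must be considered: (e) operates against (a): assessed value is $33,500, under the $34,500 limit. (f) would limit (e) — the baseline figure is 42, below the 46 limit — but (g) sets (f) aside: (g) operates against (f): a current Tier G Waiver is held. (h) is triggered (the workshop is within 200 m of a designated waterway), but is displaced by (i): (i) operates against (h): the reference index is 241, meeting the 238 threshold. (j) is inapplicable (discharge temperature is below 35 °C), so (i) stands. Exception (a) does not apply.
Exception (b) fails — the facility's floor area is 3,450 m², not less than 3,350 m².
Exception (c) requires that aggregate throughput is no less than 1,820 units; but aggregate throughput is 1,530 units, short of 1,820 units, so (c) is unavailable.
Exception (d) does not apply: the wastewater includes a non-Schedule-A substance.
Every exception is unavailable, so the rule governs.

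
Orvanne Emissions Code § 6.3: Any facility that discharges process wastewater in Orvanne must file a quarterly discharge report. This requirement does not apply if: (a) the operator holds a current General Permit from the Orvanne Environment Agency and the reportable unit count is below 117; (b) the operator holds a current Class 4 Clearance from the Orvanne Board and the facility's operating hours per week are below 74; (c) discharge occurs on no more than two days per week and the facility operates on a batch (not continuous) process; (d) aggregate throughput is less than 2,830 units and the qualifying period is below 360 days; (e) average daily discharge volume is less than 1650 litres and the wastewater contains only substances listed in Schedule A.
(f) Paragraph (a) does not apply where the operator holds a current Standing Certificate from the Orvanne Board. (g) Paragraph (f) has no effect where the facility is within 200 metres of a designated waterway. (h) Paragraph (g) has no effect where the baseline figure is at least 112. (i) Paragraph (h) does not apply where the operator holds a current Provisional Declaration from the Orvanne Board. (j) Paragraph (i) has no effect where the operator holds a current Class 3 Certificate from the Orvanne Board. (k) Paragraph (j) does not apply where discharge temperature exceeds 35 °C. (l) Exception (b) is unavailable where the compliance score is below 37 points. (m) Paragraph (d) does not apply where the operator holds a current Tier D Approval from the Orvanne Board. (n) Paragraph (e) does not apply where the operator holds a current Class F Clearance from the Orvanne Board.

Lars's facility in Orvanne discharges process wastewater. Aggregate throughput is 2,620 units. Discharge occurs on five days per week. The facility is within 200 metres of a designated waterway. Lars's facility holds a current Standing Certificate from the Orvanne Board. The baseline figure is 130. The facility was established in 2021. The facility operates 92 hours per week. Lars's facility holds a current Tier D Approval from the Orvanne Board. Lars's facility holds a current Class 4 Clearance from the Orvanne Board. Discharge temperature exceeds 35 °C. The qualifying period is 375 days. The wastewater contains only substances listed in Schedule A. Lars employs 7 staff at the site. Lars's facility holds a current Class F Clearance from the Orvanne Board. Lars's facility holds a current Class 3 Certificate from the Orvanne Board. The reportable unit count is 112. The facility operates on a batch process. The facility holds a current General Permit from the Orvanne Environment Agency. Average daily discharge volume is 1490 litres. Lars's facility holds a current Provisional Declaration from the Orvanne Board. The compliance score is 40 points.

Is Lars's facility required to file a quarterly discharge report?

Exception (a): a current General Permit is held; the reportable unit count is 112, below the 117 limit — every condition holds. As to paragraphs (f)–(k): (f) applies (a current Standing Certificate is held), but is itself disapplied by (g): (g) operates against (f): the facility is within 200 m of a designated waterway. (h) applies (the baseline figure is 130, meeting the 112 threshold), but is overridden by (i): (i) is engaged — a current Provisional Declaration is held. (j) would limit (i) — a current Class 3 Certificate is held — but (k) sets (j) aside: (k) operates against (j): discharge temperature exceeds 35 °C. Exception (a) stands.
Exception (b) does not apply: the facility's operating hours per week are 92, not below 74.
Exception (c) fails — discharge occurs on five days per week.
Exception (d) does not apply: the qualifying period is 375 days, not below 360 days.
Exception (e): average daily discharge volume is 1490 litres, less than the 1650 litres limit; the wastewater is Schedule-A-only — every condition holds. But applying paragraph (n): (n) is engaged — a current Class F Clearance is held. (e) is therefore removed.

No — exception (a) applies; Lars's facility is not required to file a quarterly discharge report.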